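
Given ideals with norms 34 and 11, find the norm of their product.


N(IJ) = N(I) * N(J)
= 34 * 11
= 374

374


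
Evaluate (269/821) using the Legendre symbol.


p = 821 is prime, so compute (269/821) with the reciprocity algorithm (Jacobi-symbol steps: pull out 2s via (2/n), flip via reciprocity, reduce):
  reciprocity: (269/821) -> +(821/269)
  reduce: (14/269)
  pull out 2: (2/269) = -1  (since 269 mod 8 = 5)
  reciprocity: (7/269) -> +(269/7)
  reduce: (3/7)
  reciprocity: (3/7) -> -(7/3)
  reduce: (1/3)
  (1/3) = 1
Product of signs = 1
(269/821) = 1

1


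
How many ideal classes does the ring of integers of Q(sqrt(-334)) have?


K = Q(sqrt(-334)). d mod 4 = 2, so D = disc(K) = 4d = -1336
h(K) equals the number of primitive reduced positive-definite forms (a, b, c) = a*x^2 + b*x*y + c*y^2 with b^2 - 4ac = D,
where reduced means |b| <= a <= c, with b >= 0 whenever |b| = a or a = c, and primitive means gcd(a, b, c) = 1.
Reduced forces 3a^2 <= |D| = 1336, so 1 <= a <= 21; b must have the parity of D, and c = (b^2 - D)/(4a) must be an integer >= a.
Enumerate a = 1..21, b in [-a, a]:
  a=1: (1, 0, 334)  [1]
  a=2: (2, 0, 167)  [1]
  a=3..4: none
  a=5: (5, -2, 67), (5, 2, 67)  [2]
  a=6: none
  a=7: (7, -6, 49), (7, 6, 49)  [2]
  a=8..9: none
  a=10: (10, -8, 35), (10, 8, 35)  [2]
  a=11..12: none
  a=13: (13, -4, 26), (13, 4, 26)  [2]
  a=14: (14, -8, 25), (14, 8, 25)  [2]
  a=15..21: none
Total reduced forms: 1 + 1 + 2 + 2 + 2 + 2 + 2 = 12
h = 12

12


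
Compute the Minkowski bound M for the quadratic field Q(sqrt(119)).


d = 119, d mod 4 = 3, so disc(K) = 4d = 476; |disc(K)| = 476
Real quadratic field, so n = 2, s = r2 = 0, r1 = 2
M = (n!/n^n) * (4/pi)^s * sqrt(|disc(K)|) = (2!/2^2) * (4/pi)^0 * sqrt(476)
= 0.5 * 1.000000 * 21.817424
= 10.9087

10.9087


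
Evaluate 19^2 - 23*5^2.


x^2 - d*y^2
= 19^2 - 23*5^2
= 361 - 575
= -214

-214


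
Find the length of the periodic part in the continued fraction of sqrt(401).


Run the CF algorithm for sqrt(401).
a_0 = floor(sqrt(401)) = 20; set m_0=0, q_0=1.
Recurrence: m' = q*a - m,  q' = (d - m'^2)/q,  a' = floor((a_0 + m')/q').
  step 1: m=20, q=1, a=40
a_1 = 2*a_0 = 40, so the period closes here.
sqrt(401) = [20; 40]
Period length = 1

1


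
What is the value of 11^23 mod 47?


p = 47 is prime and the exponent is (p-1)/2 = 23, so by Euler's criterion 11^23 = (11/47) = +1 or -1 mod 47.
Compute by square-and-multiply:
  23 = 16 + 4 + 2 + 1 (binary 10111)
  Repeated squaring mod 47: 11^1 = 11, 11^2 = 27, 11^4 = 24, 11^8 = 12, 11^16 = 3
  11^23 = 11^16 * 11^4 * 11^2 * 11^1 = 3 * 24 * 27 * 11 mod 47
    3 * 24 = 72 = 25 mod 47
    25 * 27 = 675 = 17 mod 47
    17 * 11 = 187 = 46 mod 47
  11^23 = 46 mod 47
Result 46 = p - 1 = -1 mod 47: 11 is a quadratic non-residue mod 47. As a residue in [0, p-1] the value is 46.
11^23 mod 47 = 46

46


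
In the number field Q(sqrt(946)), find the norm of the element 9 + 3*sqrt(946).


N(a + b*sqrt(d)) = a^2 - d*b^2
= (9)^2 - (946)*(3)^2
= 81 - 8514
= -8433

-8433


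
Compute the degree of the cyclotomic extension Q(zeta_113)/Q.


The degree equals Euler's totient phi(113).
113 = 113
phi(113) = 112

112


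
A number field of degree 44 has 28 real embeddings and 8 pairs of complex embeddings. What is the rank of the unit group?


By Dirichlet's unit theorem:
rank = r1 + r2 - 1
= 28 + 8 - 1
= 35

35


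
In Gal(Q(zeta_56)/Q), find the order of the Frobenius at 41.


The Frobenius at p in Gal(Q(zeta_n)/Q) = (Z/nZ)* is the class of p, so its order is ord_56(41), the smallest k >= 1 with 41^k = 1 mod 56.
n = 56 = 2^3 * 7, phi(56) = 24; the order divides phi(n).
Divisors of 24: 1, 2, 3, 4, 6, 8, 12, 24
Repeated squaring mod 56: 41^1 = 41, 41^2 = 1, 41^4 = 1, 41^8 = 1, 41^16 = 1
Test divisors in increasing order:
  k=1: 41^1 = 41 mod 56
  k=2: 41^2 = 1 mod 56  <- first divisor giving 1
Order = 2

2


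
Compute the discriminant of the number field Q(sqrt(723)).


For K = Q(sqrt(d)) with d squarefree: disc(K) = d if d = 1 mod 4, and disc(K) = 4d if d = 2 or 3 mod 4.
Here d = 723, and d mod 4 = 3.
d = 3 mod 4, not 1 (O_K = Z[sqrt(d)]), so disc(K) = 4d = 4 * (723) = 2892

2892


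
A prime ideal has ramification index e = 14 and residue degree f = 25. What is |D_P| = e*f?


|D_P| = e * f
= 14 * 25
= 350

350


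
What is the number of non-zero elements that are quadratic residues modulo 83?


For prime p, the number of non-zero quadratic residues is (p-1)/2.
= (83-1)/2
= 41

41


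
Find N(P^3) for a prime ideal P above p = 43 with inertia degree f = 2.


N(P^a) = p^(a*f)
= 43^(3*2)
= 43^6
= 6321363049

6321363049


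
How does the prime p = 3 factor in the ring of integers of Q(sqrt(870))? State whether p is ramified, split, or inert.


K = Q(sqrt(870)). Since d mod 4 = 2, disc(K) = 3480.
Check p | disc: 3480 mod 3 = 0.
p divides disc, so p ramifies: (p) = P^2 with e=2, f=1, g=1.
Therefore p is ramified.

ramified


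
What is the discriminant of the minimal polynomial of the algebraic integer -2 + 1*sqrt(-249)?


The element -2 + 1*sqrt(-249) has minimal polynomial:
x^2 + 4*x + 253
Discriminant = (4)^2 - 4*(253)
= 16 - 1012
= -996

-996


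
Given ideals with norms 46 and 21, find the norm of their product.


N(IJ) = N(I) * N(J)
= 46 * 21
= 966

966


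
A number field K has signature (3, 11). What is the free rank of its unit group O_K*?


By Dirichlet's unit theorem:
rank = r1 + r2 - 1
= 3 + 11 - 1
= 13

13


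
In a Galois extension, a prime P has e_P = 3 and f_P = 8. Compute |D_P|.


|D_P| = e * f
= 3 * 8
= 24

24


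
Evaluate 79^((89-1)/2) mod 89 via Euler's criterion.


p = 89 is prime and the exponent is (p-1)/2 = 44, so by Euler's criterion 79^44 = (79/89) = +1 or -1 mod 89.
Compute by square-and-multiply:
  44 = 32 + 8 + 4 (binary 101100)
  Repeated squaring mod 89: 79^1 = 79, 79^2 = 11, 79^4 = 32, 79^8 = 45, 79^16 = 67, 79^32 = 39
  79^44 = 79^32 * 79^8 * 79^4 = 39 * 45 * 32 mod 89
    39 * 45 = 1755 = 64 mod 89
    64 * 32 = 2048 = 1 mod 89
  79^44 = 1 mod 89
Result 1: 79 is a quadratic residue mod 89.
79^44 mod 89 = 1

1


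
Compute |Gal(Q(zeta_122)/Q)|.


|Gal(Q(zeta_122)/Q)| = phi(122)
= 60

60


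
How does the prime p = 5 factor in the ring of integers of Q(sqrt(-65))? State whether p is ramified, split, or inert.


K = Q(sqrt(-65)). Since d mod 4 = 3, disc(K) = -260.
Check p | disc: -260 mod 5 = 0.
p divides disc, so p ramifies: (p) = P^2 with e=2, f=1, g=1.
Therefore p is ramified.

ramified


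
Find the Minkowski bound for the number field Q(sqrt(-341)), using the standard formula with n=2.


d = -341, d mod 4 = 3, so disc(K) = 4d = -1364; |disc(K)| = 1364
Imaginary quadratic field, so n = 2, s = r2 = 1, r1 = 0
M = (n!/n^n) * (4/pi)^s * sqrt(|disc(K)|) = (2!/2^2) * (4/pi)^1 * sqrt(1364)
= 0.5 * 1.273240 * 36.932371
= 23.5119

23.5119


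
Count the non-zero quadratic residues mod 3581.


For prime p, the number of non-zero quadratic residues is (p-1)/2.
= (3581-1)/2
= 1790

1790


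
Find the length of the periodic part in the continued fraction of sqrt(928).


Run the CF algorithm for sqrt(928).
a_0 = floor(sqrt(928)) = 30; set m_0=0, q_0=1.
Recurrence: m' = q*a - m,  q' = (d - m'^2)/q,  a' = floor((a_0 + m')/q').
  step 1: m=30, q=28, a=2
  step 2: m=26, q=9, a=6
  step 3: m=28, q=16, a=3
  step 4: m=20, q=33, a=1
  step 5: m=13, q=23, a=1
  step 6: m=10, q=36, a=1
  step 7: m=26, q=7, a=8
  step 8: m=30, q=4, a=15
  step 9: m=30, q=7, a=8
  step 10: m=26, q=36, a=1
  step 11: m=10, q=23, a=1
  step 12: m=13, q=33, a=1
  step 13: m=20, q=16, a=3
  step 14: m=28, q=9, a=6
  step 15: m=26, q=28, a=2
  step 16: m=30, q=1, a=60
a_16 = 2*a_0 = 60, so the period closes here.
sqrt(928) = [30; 2, 6, 3, 1, 1, 1, 8, 15, 8, 1, 1, 1, 3, 6, 2, 60]
Period length = 16

16


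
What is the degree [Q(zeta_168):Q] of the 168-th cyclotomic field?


The degree equals Euler's totient phi(168).
168 = 2^3 * 3 * 7
phi(168) = 48

48


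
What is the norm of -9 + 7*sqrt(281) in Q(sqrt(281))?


N(a + b*sqrt(d)) = a^2 - d*b^2
= (-9)^2 - (281)*(7)^2
= 81 - 13769
= -13688

-13688


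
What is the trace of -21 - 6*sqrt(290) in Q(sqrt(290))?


Tr(a + b*sqrt(d)) = (a + b*sqrt(d)) + (a - b*sqrt(d)) = 2a
= 2 * (-21)
= -42

-42


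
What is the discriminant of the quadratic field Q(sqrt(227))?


For K = Q(sqrt(d)) with d squarefree: disc(K) = d if d = 1 mod 4, and disc(K) = 4d if d = 2 or 3 mod 4.
Here d = 227, and d mod 4 = 3.
d = 3 mod 4, not 1 (O_K = Z[sqrt(d)]), so disc(K) = 4d = 4 * (227) = 908

908


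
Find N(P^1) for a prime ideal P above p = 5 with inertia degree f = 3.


N(P^a) = p^(a*f)
= 5^(1*3)
= 5^3
= 125

125


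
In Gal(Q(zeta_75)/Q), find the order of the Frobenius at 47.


The Frobenius at p in Gal(Q(zeta_n)/Q) = (Z/nZ)* is the class of p, so its order is ord_75(47), the smallest k >= 1 with 47^k = 1 mod 75.
n = 75 = 3 * 5^2, phi(75) = 40; the order divides phi(n).
Divisors of 40: 1, 2, 4, 5, 8, 10, 20, 40
Repeated squaring mod 75: 47^1 = 47, 47^2 = 34, 47^4 = 31, 47^8 = 61, 47^16 = 46, 47^32 = 16
Test divisors in increasing order:
  k=1: 47^1 = 47 mod 75
  k=2: 47^2 = 34 mod 75
  k=4: 47^4 = 31 mod 75
  k=5: 47^5 = 31 * 47 = 32 mod 75
  k=8: 47^8 = 61 mod 75
  k=10: 47^10 = 61 * 34 = 49 mod 75
  k=20: 47^20 = 46 * 31 = 1 mod 75  <- first divisor giving 1
Order = 20

20


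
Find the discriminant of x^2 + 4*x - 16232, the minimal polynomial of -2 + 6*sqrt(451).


The element -2 + 6*sqrt(451) has minimal polynomial:
x^2 + 4*x - 16232
Discriminant = (4)^2 - 4*(-16232)
= 16 + 64928
= 64944

64944


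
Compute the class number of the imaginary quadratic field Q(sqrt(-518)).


K = Q(sqrt(-518)). d mod 4 = 2, so D = disc(K) = 4d = -2072
h(K) equals the number of primitive reduced positive-definite forms (a, b, c) = a*x^2 + b*x*y + c*y^2 with b^2 - 4ac = D,
where reduced means |b| <= a <= c, with b >= 0 whenever |b| = a or a = c, and primitive means gcd(a, b, c) = 1.
Reduced forces 3a^2 <= |D| = 2072, so 1 <= a <= 26; b must have the parity of D, and c = (b^2 - D)/(4a) must be an integer >= a.
Enumerate a = 1..26, b in [-a, a]:
  a=1: (1, 0, 518)  [1]
  a=2: (2, 0, 259)  [1]
  a=3: (3, -2, 173), (3, 2, 173)  [2]
  a=4..5: none
  a=6: (6, -4, 87), (6, 4, 87)  [2]
  a=7: (7, 0, 74)  [1]
  a=8: none
  a=9: (9, -4, 58), (9, 4, 58)  [2]
  a=10..13: none
  a=14: (14, 0, 37)  [1]
  a=15..16: none
  a=17: (17, -6, 31), (17, 6, 31)  [2]
  a=18: (18, -4, 29), (18, 4, 29)  [2]
  a=19..20: none
  a=21: (21, -14, 27), (21, 14, 27)  [2]
  a=22..26: none
Total reduced forms: 1 + 1 + 2 + 2 + 1 + 2 + 1 + 2 + 2 + 2 = 16
h = 16

16


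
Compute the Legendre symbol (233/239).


p = 239 is prime, so compute (233/239) with the reciprocity algorithm (Jacobi-symbol steps: pull out 2s via (2/n), flip via reciprocity, reduce):
  reciprocity: (233/239) -> +(239/233)
  reduce: (6/233)
  pull out 2: (2/233) = +1  (since 233 mod 8 = 1)
  reciprocity: (3/233) -> +(233/3)
  reduce: (2/3)
  pull out 2: (2/3) = -1  (since 3 mod 8 = 3)
  (1/3) = 1
Product of signs = -1
(233/239) = -1

-1


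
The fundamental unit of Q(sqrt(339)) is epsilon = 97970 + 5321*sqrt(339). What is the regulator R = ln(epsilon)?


epsilon = 97970 + 5321*sqrt(339)
= 195940.0000
R = ln(195940.0000)
= 12.1856

12.1856


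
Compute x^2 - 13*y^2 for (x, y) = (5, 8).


x^2 - d*y^2
= 5^2 - 13*8^2
= 25 - 832
= -807

-807


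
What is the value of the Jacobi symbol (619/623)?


Compute (619/623) via quadratic reciprocity:
  reciprocity: (619/623) -> -(623/619)
  reduce: (4/619)
  pull out 2: (2/619) = -1  (since 619 mod 8 = 3)
  pull out 2: (2/619) = -1  (since 619 mod 8 = 3)
  (1/619) = 1
Product of signs = -1

-1


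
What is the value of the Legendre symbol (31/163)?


p = 163 is prime, so compute (31/163) with the reciprocity algorithm (Jacobi-symbol steps: pull out 2s via (2/n), flip via reciprocity, reduce):
  reciprocity: (31/163) -> -(163/31)
  reduce: (8/31)
  pull out 2: (2/31) = +1  (since 31 mod 8 = 7)
  pull out 2: (2/31) = +1  (since 31 mod 8 = 7)
  pull out 2: (2/31) = +1  (since 31 mod 8 = 7)
  (1/31) = 1
Product of signs = -1
(31/163) = -1

-1


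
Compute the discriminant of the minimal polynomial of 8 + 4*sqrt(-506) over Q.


The element 8 + 4*sqrt(-506) has minimal polynomial:
x^2 - 16*x + 8160
Discriminant = (-16)^2 - 4*(8160)
= 256 - 32640
= -32384

-32384


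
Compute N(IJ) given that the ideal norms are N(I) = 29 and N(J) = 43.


N(IJ) = N(I) * N(J)
= 29 * 43
= 1247

1247


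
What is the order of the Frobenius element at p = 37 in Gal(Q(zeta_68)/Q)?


The Frobenius at p in Gal(Q(zeta_n)/Q) = (Z/nZ)* is the class of p, so its order is ord_68(37), the smallest k >= 1 with 37^k = 1 mod 68.
n = 68 = 2^2 * 17, phi(68) = 32; the order divides phi(n).
Divisors of 32: 1, 2, 4, 8, 16, 32
Repeated squaring mod 68: 37^1 = 37, 37^2 = 9, 37^4 = 13, 37^8 = 33, 37^16 = 1, 37^32 = 1
Test divisors in increasing order:
  k=1: 37^1 = 37 mod 68
  k=2: 37^2 = 9 mod 68
  k=4: 37^4 = 13 mod 68
  k=8: 37^8 = 33 mod 68
  k=16: 37^16 = 1 mod 68  <- first divisor giving 1
Order = 16

16


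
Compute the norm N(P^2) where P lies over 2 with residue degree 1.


N(P^a) = p^(a*f)
= 2^(2*1)
= 2^2
= 4

4


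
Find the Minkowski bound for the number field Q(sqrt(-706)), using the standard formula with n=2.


d = -706, d mod 4 = 2, so disc(K) = 4d = -2824; |disc(K)| = 2824
Imaginary quadratic field, so n = 2, s = r2 = 1, r1 = 0
M = (n!/n^n) * (4/pi)^s * sqrt(|disc(K)|) = (2!/2^2) * (4/pi)^1 * sqrt(2824)
= 0.5 * 1.273240 * 53.141321
= 33.8308

33.8308


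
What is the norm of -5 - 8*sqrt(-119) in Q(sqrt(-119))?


N(a + b*sqrt(d)) = a^2 - d*b^2
= (-5)^2 - (-119)*(-8)^2
= 25 + 7616
= 7641

7641


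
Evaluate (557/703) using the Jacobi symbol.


Compute (557/703) via quadratic reciprocity:
  reciprocity: (557/703) -> +(703/557)
  reduce: (146/557)
  pull out 2: (2/557) = -1  (since 557 mod 8 = 5)
  reciprocity: (73/557) -> +(557/73)
  reduce: (46/73)
  pull out 2: (2/73) = +1  (since 73 mod 8 = 1)
  reciprocity: (23/73) -> +(73/23)
  reduce: (4/23)
  pull out 2: (2/23) = +1  (since 23 mod 8 = 7)
  pull out 2: (2/23) = +1  (since 23 mod 8 = 7)
  (1/23) = 1
Product of signs = -1

-1


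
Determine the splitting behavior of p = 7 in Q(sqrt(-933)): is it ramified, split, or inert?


K = Q(sqrt(-933)). Since d mod 4 = 3, disc(K) = -3732.
Check p | disc: -3732 mod 7 = 6.
p does not divide disc. Compute Legendre symbol (d/p):
5^((7-1)/2) mod 7 = -1
(d/p) = -1, so p is inert: (p) stays prime with e=1, f=2, g=1.
Therefore p is inert.

inert


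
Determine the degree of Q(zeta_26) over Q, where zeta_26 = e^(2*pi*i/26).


The degree equals Euler's totient phi(26).
26 = 2 * 13
phi(26) = 12

12


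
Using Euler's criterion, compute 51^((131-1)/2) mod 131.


p = 131 is prime and the exponent is (p-1)/2 = 65, so by Euler's criterion 51^65 = (51/131) = +1 or -1 mod 131.
Compute by square-and-multiply:
  65 = 64 + 1 (binary 1000001)
  Repeated squaring mod 131: 51^1 = 51, 51^2 = 112, 51^4 = 99, 51^8 = 107, 51^16 = 52, 51^32 = 84, 51^64 = 113
  51^65 = 51^64 * 51^1 = 113 * 51 mod 131
    113 * 51 = 5763 = 130 mod 131
  51^65 = 130 mod 131
Result 130 = p - 1 = -1 mod 131: 51 is a quadratic non-residue mod 131. As a residue in [0, p-1] the value is 130.
51^65 mod 131 = 130

130


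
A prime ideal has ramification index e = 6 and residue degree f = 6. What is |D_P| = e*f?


|D_P| = e * f
= 6 * 6
= 36

36


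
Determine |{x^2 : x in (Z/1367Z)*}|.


For prime p, the number of non-zero quadratic residues is (p-1)/2.
= (1367-1)/2
= 683

683


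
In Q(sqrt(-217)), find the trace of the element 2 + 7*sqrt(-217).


Tr(a + b*sqrt(d)) = (a + b*sqrt(d)) + (a - b*sqrt(d)) = 2a
= 2 * (2)
= 4

4


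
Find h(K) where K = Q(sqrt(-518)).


K = Q(sqrt(-518)). d mod 4 = 2, so D = disc(K) = 4d = -2072
h(K) equals the number of primitive reduced positive-definite forms (a, b, c) = a*x^2 + b*x*y + c*y^2 with b^2 - 4ac = D,
where reduced means |b| <= a <= c, with b >= 0 whenever |b| = a or a = c, and primitive means gcd(a, b, c) = 1.
Reduced forces 3a^2 <= |D| = 2072, so 1 <= a <= 26; b must have the parity of D, and c = (b^2 - D)/(4a) must be an integer >= a.
Enumerate a = 1..26, b in [-a, a]:
  a=1: (1, 0, 518)  [1]
  a=2: (2, 0, 259)  [1]
  a=3: (3, -2, 173), (3, 2, 173)  [2]
  a=4..5: none
  a=6: (6, -4, 87), (6, 4, 87)  [2]
  a=7: (7, 0, 74)  [1]
  a=8: none
  a=9: (9, -4, 58), (9, 4, 58)  [2]
  a=10..13: none
  a=14: (14, 0, 37)  [1]
  a=15..16: none
  a=17: (17, -6, 31), (17, 6, 31)  [2]
  a=18: (18, -4, 29), (18, 4, 29)  [2]
  a=19..20: none
  a=21: (21, -14, 27), (21, 14, 27)  [2]
  a=22..26: none
Total reduced forms: 1 + 1 + 2 + 2 + 1 + 2 + 1 + 2 + 2 + 2 = 16
h = 16

16


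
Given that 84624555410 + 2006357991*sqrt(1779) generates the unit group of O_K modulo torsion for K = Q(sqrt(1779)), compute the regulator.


epsilon = 84624555410 + 2006357991*sqrt(1779)
= 1.6925e+11
R = ln(1.6925e+11)
= 25.8546

25.8546


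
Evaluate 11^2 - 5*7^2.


x^2 - d*y^2
= 11^2 - 5*7^2
= 121 - 245
= -124

-124


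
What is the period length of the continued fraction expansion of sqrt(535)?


Run the CF algorithm for sqrt(535).
a_0 = floor(sqrt(535)) = 23; set m_0=0, q_0=1.
Recurrence: m' = q*a - m,  q' = (d - m'^2)/q,  a' = floor((a_0 + m')/q').
  step 1: m=23, q=6, a=7
  step 2: m=19, q=29, a=1
  step 3: m=10, q=15, a=2
  step 4: m=20, q=9, a=4
  step 5: m=16, q=31, a=1
  step 6: m=15, q=10, a=3
  step 7: m=15, q=31, a=1
  step 8: m=16, q=9, a=4
  step 9: m=20, q=15, a=2
  step 10: m=10, q=29, a=1
  step 11: m=19, q=6, a=7
  step 12: m=23, q=1, a=46
a_12 = 2*a_0 = 46, so the period closes here.
sqrt(535) = [23; 7, 1, 2, 4, 1, 3, 1, 4, 2, 1, 7, 46]
Period length = 12

12


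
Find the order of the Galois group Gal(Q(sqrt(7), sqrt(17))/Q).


The 2 square roots of distinct primes are multiplicatively independent over Q,
so [K:Q] = 2^2 and Gal(K/Q) is isomorphic to (Z/2Z)^2.
|Gal| = 2^2 = 4

4


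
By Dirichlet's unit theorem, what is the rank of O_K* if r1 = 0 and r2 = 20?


By Dirichlet's unit theorem:
rank = r1 + r2 - 1
= 0 + 20 - 1
= 19

19


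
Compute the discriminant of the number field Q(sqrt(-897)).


For K = Q(sqrt(d)) with d squarefree: disc(K) = d if d = 1 mod 4, and disc(K) = 4d if d = 2 or 3 mod 4.
Here d = -897, and d mod 4 = 3.
d = 3 mod 4, not 1 (O_K = Z[sqrt(d)]), so disc(K) = 4d = 4 * (-897) = -3588

-3588


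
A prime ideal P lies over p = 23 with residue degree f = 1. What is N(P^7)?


N(P^a) = p^(a*f)
= 23^(7*1)
= 23^7
= 3404825447

3404825447


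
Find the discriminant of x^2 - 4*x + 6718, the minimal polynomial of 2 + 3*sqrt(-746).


The element 2 + 3*sqrt(-746) has minimal polynomial:
x^2 - 4*x + 6718
Discriminant = (-4)^2 - 4*(6718)
= 16 - 26872
= -26856

-26856


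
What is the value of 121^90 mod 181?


p = 181 is prime and the exponent is (p-1)/2 = 90, so by Euler's criterion 121^90 = (121/181) = +1 or -1 mod 181.
Compute by square-and-multiply:
  90 = 64 + 16 + 8 + 2 (binary 1011010)
  Repeated squaring mod 181: 121^1 = 121, 121^2 = 161, 121^4 = 38, 121^8 = 177, 121^16 = 16, 121^32 = 75, 121^64 = 14
  121^90 = 121^64 * 121^16 * 121^8 * 121^2 = 14 * 16 * 177 * 161 mod 181
    14 * 16 = 224 = 43 mod 181
    43 * 177 = 7611 = 9 mod 181
    9 * 161 = 1449 = 1 mod 181
  121^90 = 1 mod 181
Result 1: 121 is a quadratic residue mod 181.
121^90 mod 181 = 1

1


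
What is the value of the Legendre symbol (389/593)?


p = 593 is prime, so compute (389/593) with the reciprocity algorithm (Jacobi-symbol steps: pull out 2s via (2/n), flip via reciprocity, reduce):
  reciprocity: (389/593) -> +(593/389)
  reduce: (204/389)
  pull out 2: (2/389) = -1  (since 389 mod 8 = 5)
  pull out 2: (2/389) = -1  (since 389 mod 8 = 5)
  reciprocity: (51/389) -> +(389/51)
  reduce: (32/51)
  pull out 2: (2/51) = -1  (since 51 mod 8 = 3)
  pull out 2: (2/51) = -1  (since 51 mod 8 = 3)
  pull out 2: (2/51) = -1  (since 51 mod 8 = 3)
  pull out 2: (2/51) = -1  (since 51 mod 8 = 3)
  pull out 2: (2/51) = -1  (since 51 mod 8 = 3)
  (1/51) = 1
Product of signs = -1
(389/593) = -1

-1


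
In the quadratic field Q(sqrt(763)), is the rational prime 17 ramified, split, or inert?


K = Q(sqrt(763)). Since d mod 4 = 3, disc(K) = 3052.
Check p | disc: 3052 mod 17 = 9.
p does not divide disc. Compute Legendre symbol (d/p):
15^((17-1)/2) mod 17 = 1
(d/p) = 1, so p splits: (p) = P*P' with e=1, f=1, g=2.
Therefore p is split.

split


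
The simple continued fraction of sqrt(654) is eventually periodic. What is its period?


Run the CF algorithm for sqrt(654).
a_0 = floor(sqrt(654)) = 25; set m_0=0, q_0=1.
Recurrence: m' = q*a - m,  q' = (d - m'^2)/q,  a' = floor((a_0 + m')/q').
  step 1: m=25, q=29, a=1
  step 2: m=4, q=22, a=1
  step 3: m=18, q=15, a=2
  step 4: m=12, q=34, a=1
  step 5: m=22, q=5, a=9
  step 6: m=23, q=25, a=1
  step 7: m=2, q=26, a=1
  step 8: m=24, q=3, a=16
  step 9: m=24, q=26, a=1
  step 10: m=2, q=25, a=1
  step 11: m=23, q=5, a=9
  step 12: m=22, q=34, a=1
  step 13: m=12, q=15, a=2
  step 14: m=18, q=22, a=1
  step 15: m=4, q=29, a=1
  step 16: m=25, q=1, a=50
a_16 = 2*a_0 = 50, so the period closes here.
sqrt(654) = [25; 1, 1, 2, 1, 9, 1, 1, 16, 1, 1, 9, 1, 2, 1, 1, 50]
Period length = 16

16


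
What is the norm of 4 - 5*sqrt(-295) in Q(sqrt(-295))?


N(a + b*sqrt(d)) = a^2 - d*b^2
= (4)^2 - (-295)*(-5)^2
= 16 + 7375
= 7391

7391


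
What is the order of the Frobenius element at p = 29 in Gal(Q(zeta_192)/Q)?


The Frobenius at p in Gal(Q(zeta_n)/Q) = (Z/nZ)* is the class of p, so its order is ord_192(29), the smallest k >= 1 with 29^k = 1 mod 192.
n = 192 = 2^6 * 3, phi(192) = 64; the order divides phi(n).
Divisors of 64: 1, 2, 4, 8, 16, 32, 64
Repeated squaring mod 192: 29^1 = 29, 29^2 = 73, 29^4 = 145, 29^8 = 97, 29^16 = 1, 29^32 = 1, 29^64 = 1
Test divisors in increasing order:
  k=1: 29^1 = 29 mod 192
  k=2: 29^2 = 73 mod 192
  k=4: 29^4 = 145 mod 192
  k=8: 29^8 = 97 mod 192
  k=16: 29^16 = 1 mod 192  <- first divisor giving 1
Order = 16

16


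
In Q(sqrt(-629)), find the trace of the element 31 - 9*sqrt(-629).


Tr(a + b*sqrt(d)) = (a + b*sqrt(d)) + (a - b*sqrt(d)) = 2a
= 2 * (31)
= 62

62


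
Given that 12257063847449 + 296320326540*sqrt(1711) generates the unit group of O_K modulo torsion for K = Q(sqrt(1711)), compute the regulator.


epsilon = 12257063847449 + 296320326540*sqrt(1711)
= 2.4514e+13
R = ln(2.4514e+13)
= 30.8303

30.8303


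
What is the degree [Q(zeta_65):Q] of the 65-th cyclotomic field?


The degree equals Euler's totient phi(65).
65 = 5 * 13
phi(65) = 48

48


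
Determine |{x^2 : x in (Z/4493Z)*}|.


For prime p, the number of non-zero quadratic residues is (p-1)/2.
= (4493-1)/2
= 2246

2246


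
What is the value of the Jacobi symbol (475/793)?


Compute (475/793) via quadratic reciprocity:
  reciprocity: (475/793) -> +(793/475)
  reduce: (318/475)
  pull out 2: (2/475) = -1  (since 475 mod 8 = 3)
  reciprocity: (159/475) -> -(475/159)
  reduce: (157/159)
  reciprocity: (157/159) -> +(159/157)
  reduce: (2/157)
  pull out 2: (2/157) = -1  (since 157 mod 8 = 5)
  (1/157) = 1
Product of signs = -1

-1


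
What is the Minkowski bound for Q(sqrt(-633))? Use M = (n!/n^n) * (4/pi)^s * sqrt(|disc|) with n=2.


d = -633, d mod 4 = 3, so disc(K) = 4d = -2532; |disc(K)| = 2532
Imaginary quadratic field, so n = 2, s = r2 = 1, r1 = 0
M = (n!/n^n) * (4/pi)^s * sqrt(|disc(K)|) = (2!/2^2) * (4/pi)^1 * sqrt(2532)
= 0.5 * 1.273240 * 50.318983
= 32.0341

32.0341


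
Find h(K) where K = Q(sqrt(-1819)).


K = Q(sqrt(-1819)). d mod 4 = 1, so D = disc(K) = d = -1819
h(K) equals the number of primitive reduced positive-definite forms (a, b, c) = a*x^2 + b*x*y + c*y^2 with b^2 - 4ac = D,
where reduced means |b| <= a <= c, with b >= 0 whenever |b| = a or a = c, and primitive means gcd(a, b, c) = 1.
Reduced forces 3a^2 <= |D| = 1819, so 1 <= a <= 24; b must have the parity of D, and c = (b^2 - D)/(4a) must be an integer >= a.
Enumerate a = 1..24, b in [-a, a]:
  a=1: (1, 1, 455)  [1]
  a=2..4: none
  a=5: (5, -1, 91), (5, 1, 91)  [2]
  a=6: none
  a=7: (7, -1, 65), (7, 1, 65)  [2]
  a=8..12: none
  a=13: (13, -1, 35), (13, 1, 35)  [2]
  a=14..16: none
  a=17: (17, 17, 31)  [1]
  a=18: none
  a=19: (19, -9, 25), (19, 9, 25)  [2]
  a=20..24: none
Total reduced forms: 1 + 2 + 2 + 2 + 1 + 2 = 10
h = 10

10


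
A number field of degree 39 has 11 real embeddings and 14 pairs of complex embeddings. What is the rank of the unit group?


By Dirichlet's unit theorem:
rank = r1 + r2 - 1
= 11 + 14 - 1
= 24

24


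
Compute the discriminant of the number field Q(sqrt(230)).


For K = Q(sqrt(d)) with d squarefree: disc(K) = d if d = 1 mod 4, and disc(K) = 4d if d = 2 or 3 mod 4.
Here d = 230, and d mod 4 = 2.
d = 2 mod 4, not 1 (O_K = Z[sqrt(d)]), so disc(K) = 4d = 4 * (230) = 920

920


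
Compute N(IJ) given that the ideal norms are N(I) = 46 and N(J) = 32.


N(IJ) = N(I) * N(J)
= 46 * 32
= 1472

1472


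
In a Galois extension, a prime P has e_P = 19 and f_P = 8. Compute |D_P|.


|D_P| = e * f
= 19 * 8
= 152

152


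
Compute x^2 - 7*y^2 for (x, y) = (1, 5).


x^2 - d*y^2
= 1^2 - 7*5^2
= 1 - 175
= -174

-174


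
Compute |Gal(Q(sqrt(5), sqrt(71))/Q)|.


The 2 square roots of distinct primes are multiplicatively independent over Q,
so [K:Q] = 2^2 and Gal(K/Q) is isomorphic to (Z/2Z)^2.
|Gal| = 2^2 = 4

4


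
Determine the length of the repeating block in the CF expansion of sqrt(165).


Run the CF algorithm for sqrt(165).
a_0 = floor(sqrt(165)) = 12; set m_0=0, q_0=1.
Recurrence: m' = q*a - m,  q' = (d - m'^2)/q,  a' = floor((a_0 + m')/q').
  step 1: m=12, q=21, a=1
  step 2: m=9, q=4, a=5
  step 3: m=11, q=11, a=2
  step 4: m=11, q=4, a=5
  step 5: m=9, q=21, a=1
  step 6: m=12, q=1, a=24
a_6 = 2*a_0 = 24, so the period closes here.
sqrt(165) = [12; 1, 5, 2, 5, 1, 24]
Period length = 6

6


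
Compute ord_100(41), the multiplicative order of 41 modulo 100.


We want ord_100(41), the smallest k >= 1 with 41^k = 1 mod 100.
n = 100 = 2^2 * 5^2, phi(100) = 40; the order divides phi(n).
Divisors of 40: 1, 2, 4, 5, 8, 10, 20, 40
Repeated squaring mod 100: 41^1 = 41, 41^2 = 81, 41^4 = 61, 41^8 = 21, 41^16 = 41, 41^32 = 81
Test divisors in increasing order:
  k=1: 41^1 = 41 mod 100
  k=2: 41^2 = 81 mod 100
  k=4: 41^4 = 61 mod 100
  k=5: 41^5 = 61 * 41 = 1 mod 100  <- first divisor giving 1
Order = 5

5


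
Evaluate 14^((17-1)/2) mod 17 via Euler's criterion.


p = 17 is prime and the exponent is (p-1)/2 = 8, so by Euler's criterion 14^8 = (14/17) = +1 or -1 mod 17.
Compute by square-and-multiply:
  8 = 8 (binary 1000)
  Repeated squaring mod 17: 14^1 = 14, 14^2 = 9, 14^4 = 13, 14^8 = 16
  14^8 = 16 mod 17
Result 16 = p - 1 = -1 mod 17: 14 is a quadratic non-residue mod 17. As a residue in [0, p-1] the value is 16.
14^8 mod 17 = 16

16


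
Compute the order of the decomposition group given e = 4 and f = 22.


|D_P| = e * f
= 4 * 22
= 88

88


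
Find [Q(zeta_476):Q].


The degree equals Euler's totient phi(476).
476 = 2^2 * 7 * 17
phi(476) = 192

192


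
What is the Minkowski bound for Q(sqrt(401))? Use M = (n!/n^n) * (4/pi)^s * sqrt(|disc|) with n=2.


d = 401, d mod 4 = 1, so disc(K) = d = 401; |disc(K)| = 401
Real quadratic field, so n = 2, s = r2 = 0, r1 = 2
M = (n!/n^n) * (4/pi)^s * sqrt(|disc(K)|) = (2!/2^2) * (4/pi)^0 * sqrt(401)
= 0.5 * 1.000000 * 20.024984
= 10.0125

10.0125


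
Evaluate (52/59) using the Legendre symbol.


p = 59 is prime, so compute (52/59) with the reciprocity algorithm (Jacobi-symbol steps: pull out 2s via (2/n), flip via reciprocity, reduce):
  pull out 2: (2/59) = -1  (since 59 mod 8 = 3)
  pull out 2: (2/59) = -1  (since 59 mod 8 = 3)
  reciprocity: (13/59) -> +(59/13)
  reduce: (7/13)
  reciprocity: (7/13) -> +(13/7)
  reduce: (6/7)
  pull out 2: (2/7) = +1  (since 7 mod 8 = 7)
  reciprocity: (3/7) -> -(7/3)
  reduce: (1/3)
  (1/3) = 1
Product of signs = -1
(52/59) = -1

-1


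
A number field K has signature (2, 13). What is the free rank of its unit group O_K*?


By Dirichlet's unit theorem:
rank = r1 + r2 - 1
= 2 + 13 - 1
= 14

14


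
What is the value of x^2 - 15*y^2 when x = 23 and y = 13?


x^2 - d*y^2
= 23^2 - 15*13^2
= 529 - 2535
= -2006

-2006


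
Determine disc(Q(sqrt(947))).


For K = Q(sqrt(d)) with d squarefree: disc(K) = d if d = 1 mod 4, and disc(K) = 4d if d = 2 or 3 mod 4.
Here d = 947, and d mod 4 = 3.
d = 3 mod 4, not 1 (O_K = Z[sqrt(d)]), so disc(K) = 4d = 4 * (947) = 3788

3788


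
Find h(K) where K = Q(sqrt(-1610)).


K = Q(sqrt(-1610)). d mod 4 = 2, so D = disc(K) = 4d = -6440
h(K) equals the number of primitive reduced positive-definite forms (a, b, c) = a*x^2 + b*x*y + c*y^2 with b^2 - 4ac = D,
where reduced means |b| <= a <= c, with b >= 0 whenever |b| = a or a = c, and primitive means gcd(a, b, c) = 1.
Reduced forces 3a^2 <= |D| = 6440, so 1 <= a <= 46; b must have the parity of D, and c = (b^2 - D)/(4a) must be an integer >= a.
Enumerate a = 1..46, b in [-a, a]:
  a=1: (1, 0, 1610)  [1]
  a=2: (2, 0, 805)  [1]
  a=3: (3, -2, 537), (3, 2, 537)  [2]
  a=4: none
  a=5: (5, 0, 322)  [1]
  a=6: (6, -4, 269), (6, 4, 269)  [2]
  a=7: (7, 0, 230)  [1]
  a=8: none
  a=9: (9, -2, 179), (9, 2, 179)  [2]
  a=10: (10, 0, 161)  [1]
  a=11..13: none
  a=14: (14, 0, 115)  [1]
  a=15: (15, -10, 109), (15, 10, 109)  [2]
  a=16..17: none
  a=18: (18, -16, 93), (18, 16, 93)  [2]
  a=19: (19, -18, 89), (19, 18, 89)  [2]
  a=20: none
  a=21: (21, -14, 79), (21, 14, 79)  [2]
  a=22: none
  a=23: (23, 0, 70)  [1]
  a=24..26: none
  a=27: (27, -16, 62), (27, 16, 62)  [2]
  a=28..29: none
  a=30: (30, -20, 57), (30, 20, 57)  [2]
  a=31: (31, -16, 54), (31, 16, 54)  [2]
  a=32..34: none
  a=35: (35, 0, 46)  [1]
  a=36..37: none
  a=38: (38, -20, 45), (38, 20, 45)  [2]
  a=39..41: none
  a=42: (42, -28, 43), (42, 28, 43)  [2]
  a=43..46: none
Total reduced forms: 1 + 1 + 2 + 1 + 2 + 1 + 2 + 1 + 1 + 2 + 2 + 2 + 2 + 1 + 2 + 2 + 2 + 1 + 2 + 2 = 32
h = 32

32


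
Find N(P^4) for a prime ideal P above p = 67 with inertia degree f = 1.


N(P^a) = p^(a*f)
= 67^(4*1)
= 67^4
= 20151121

20151121


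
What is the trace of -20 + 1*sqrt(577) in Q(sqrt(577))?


Tr(a + b*sqrt(d)) = (a + b*sqrt(d)) + (a - b*sqrt(d)) = 2a
= 2 * (-20)
= -40

-40


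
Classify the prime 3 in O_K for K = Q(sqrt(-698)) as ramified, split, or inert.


K = Q(sqrt(-698)). Since d mod 4 = 2, disc(K) = -2792.
Check p | disc: -2792 mod 3 = 1.
p does not divide disc. Compute Legendre symbol (d/p):
1^((3-1)/2) mod 3 = 1
(d/p) = 1, so p splits: (p) = P*P' with e=1, f=1, g=2.
Therefore p is split.

split


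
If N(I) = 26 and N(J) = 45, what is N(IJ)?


N(IJ) = N(I) * N(J)
= 26 * 45
= 1170

1170


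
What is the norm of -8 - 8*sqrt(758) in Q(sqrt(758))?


N(a + b*sqrt(d)) = a^2 - d*b^2
= (-8)^2 - (758)*(-8)^2
= 64 - 48512
= -48448

-48448


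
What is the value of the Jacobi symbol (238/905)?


Compute (238/905) via quadratic reciprocity:
  pull out 2: (2/905) = +1  (since 905 mod 8 = 1)
  reciprocity: (119/905) -> +(905/119)
  reduce: (72/119)
  pull out 2: (2/119) = +1  (since 119 mod 8 = 7)
  pull out 2: (2/119) = +1  (since 119 mod 8 = 7)
  pull out 2: (2/119) = +1  (since 119 mod 8 = 7)
  reciprocity: (9/119) -> +(119/9)
  reduce: (2/9)
  pull out 2: (2/9) = +1  (since 9 mod 8 = 1)
  (1/9) = 1
Product of signs = 1

1


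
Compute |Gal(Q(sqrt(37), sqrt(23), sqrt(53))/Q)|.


The 3 square roots of distinct primes are multiplicatively independent over Q,
so [K:Q] = 2^3 and Gal(K/Q) is isomorphic to (Z/2Z)^3.
|Gal| = 2^3 = 8

8


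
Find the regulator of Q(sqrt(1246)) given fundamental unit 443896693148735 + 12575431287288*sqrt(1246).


epsilon = 443896693148735 + 12575431287288*sqrt(1246)
= 8.8779e+14
R = ln(8.8779e+14)
= 34.4198

34.4198


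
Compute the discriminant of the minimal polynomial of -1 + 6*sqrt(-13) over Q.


The element -1 + 6*sqrt(-13) has minimal polynomial:
x^2 + 2*x + 469
Discriminant = (2)^2 - 4*(469)
= 4 - 1876
= -1872

-1872


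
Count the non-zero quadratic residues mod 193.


For prime p, the number of non-zero quadratic residues is (p-1)/2.
= (193-1)/2
= 96

96


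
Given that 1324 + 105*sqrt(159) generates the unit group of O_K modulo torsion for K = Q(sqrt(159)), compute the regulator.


epsilon = 1324 + 105*sqrt(159)
= 2647.9996
R = ln(2647.9996)
= 7.8816

7.8816


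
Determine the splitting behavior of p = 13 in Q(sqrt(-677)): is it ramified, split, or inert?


K = Q(sqrt(-677)). Since d mod 4 = 3, disc(K) = -2708.
Check p | disc: -2708 mod 13 = 9.
p does not divide disc. Compute Legendre symbol (d/p):
12^((13-1)/2) mod 13 = 1
(d/p) = 1, so p splits: (p) = P*P' with e=1, f=1, g=2.
Therefore p is split.

split


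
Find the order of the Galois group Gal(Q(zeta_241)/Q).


|Gal(Q(zeta_241)/Q)| = phi(241)
= 240

240


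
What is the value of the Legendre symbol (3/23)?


p = 23 is prime, so compute (3/23) with the reciprocity algorithm (Jacobi-symbol steps: pull out 2s via (2/n), flip via reciprocity, reduce):
  reciprocity: (3/23) -> -(23/3)
  reduce: (2/3)
  pull out 2: (2/3) = -1  (since 3 mod 8 = 3)
  (1/3) = 1
Product of signs = 1
(3/23) = 1

1


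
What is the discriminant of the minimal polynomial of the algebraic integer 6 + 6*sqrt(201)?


The element 6 + 6*sqrt(201) has minimal polynomial:
x^2 - 12*x - 7200
Discriminant = (-12)^2 - 4*(-7200)
= 144 + 28800
= 28944

28944


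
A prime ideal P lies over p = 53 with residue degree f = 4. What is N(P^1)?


N(P^a) = p^(a*f)
= 53^(1*4)
= 53^4
= 7890481

7890481


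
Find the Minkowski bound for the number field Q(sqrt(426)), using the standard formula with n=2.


d = 426, d mod 4 = 2, so disc(K) = 4d = 1704; |disc(K)| = 1704
Real quadratic field, so n = 2, s = r2 = 0, r1 = 2
M = (n!/n^n) * (4/pi)^s * sqrt(|disc(K)|) = (2!/2^2) * (4/pi)^0 * sqrt(1704)
= 0.5 * 1.000000 * 41.279535
= 20.6398

20.6398


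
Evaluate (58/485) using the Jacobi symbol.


Compute (58/485) via quadratic reciprocity:
  pull out 2: (2/485) = -1  (since 485 mod 8 = 5)
  reciprocity: (29/485) -> +(485/29)
  reduce: (21/29)
  reciprocity: (21/29) -> +(29/21)
  reduce: (8/21)
  pull out 2: (2/21) = -1  (since 21 mod 8 = 5)
  pull out 2: (2/21) = -1  (since 21 mod 8 = 5)
  pull out 2: (2/21) = -1  (since 21 mod 8 = 5)
  (1/21) = 1
Product of signs = 1

1


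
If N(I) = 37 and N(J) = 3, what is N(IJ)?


N(IJ) = N(I) * N(J)
= 37 * 3
= 111

111


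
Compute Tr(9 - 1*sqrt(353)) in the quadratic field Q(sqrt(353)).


Tr(a + b*sqrt(d)) = (a + b*sqrt(d)) + (a - b*sqrt(d)) = 2a
= 2 * (9)
= 18

18


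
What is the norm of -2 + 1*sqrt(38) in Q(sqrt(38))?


N(a + b*sqrt(d)) = a^2 - d*b^2
= (-2)^2 - (38)*(1)^2
= 4 - 38
= -34

-34


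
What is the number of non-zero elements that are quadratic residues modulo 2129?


For prime p, the number of non-zero quadratic residues is (p-1)/2.
= (2129-1)/2
= 1064

1064


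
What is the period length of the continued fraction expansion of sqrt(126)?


Run the CF algorithm for sqrt(126).
a_0 = floor(sqrt(126)) = 11; set m_0=0, q_0=1.
Recurrence: m' = q*a - m,  q' = (d - m'^2)/q,  a' = floor((a_0 + m')/q').
  step 1: m=11, q=5, a=4
  step 2: m=9, q=9, a=2
  step 3: m=9, q=5, a=4
  step 4: m=11, q=1, a=22
a_4 = 2*a_0 = 22, so the period closes here.
sqrt(126) = [11; 4, 2, 4, 22]
Period length = 4

4


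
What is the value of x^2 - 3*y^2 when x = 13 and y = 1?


x^2 - d*y^2
= 13^2 - 3*1^2
= 169 - 3
= 166

166


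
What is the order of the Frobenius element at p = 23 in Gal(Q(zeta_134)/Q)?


The Frobenius at p in Gal(Q(zeta_n)/Q) = (Z/nZ)* is the class of p, so its order is ord_134(23), the smallest k >= 1 with 23^k = 1 mod 134.
n = 134 = 2 * 67, phi(134) = 66; the order divides phi(n).
Divisors of 66: 1, 2, 3, 6, 11, 22, 33, 66
Repeated squaring mod 134: 23^1 = 23, 23^2 = 127, 23^4 = 49, 23^8 = 123, 23^16 = 121, 23^32 = 35, 23^64 = 19
Test divisors in increasing order:
  k=1: 23^1 = 23 mod 134
  k=2: 23^2 = 127 mod 134
  k=3: 23^3 = 127 * 23 = 107 mod 134
  k=6: 23^6 = 49 * 127 = 59 mod 134
  k=11: 23^11 = 123 * 127 * 23 = 29 mod 134
  k=22: 23^22 = 121 * 49 * 127 = 37 mod 134
  k=33: 23^33 = 35 * 23 = 1 mod 134  <- first divisor giving 1
Order = 33

33


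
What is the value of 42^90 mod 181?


p = 181 is prime and the exponent is (p-1)/2 = 90, so by Euler's criterion 42^90 = (42/181) = +1 or -1 mod 181.
Compute by square-and-multiply:
  90 = 64 + 16 + 8 + 2 (binary 1011010)
  Repeated squaring mod 181: 42^1 = 42, 42^2 = 135, 42^4 = 125, 42^8 = 59, 42^16 = 42, 42^32 = 135, 42^64 = 125
  42^90 = 42^64 * 42^16 * 42^8 * 42^2 = 125 * 42 * 59 * 135 mod 181
    125 * 42 = 5250 = 1 mod 181
    1 * 59 = 59 = 59 mod 181
    59 * 135 = 7965 = 1 mod 181
  42^90 = 1 mod 181
Result 1: 42 is a quadratic residue mod 181.
42^90 mod 181 = 1

1


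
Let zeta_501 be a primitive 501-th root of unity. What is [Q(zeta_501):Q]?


The degree equals Euler's totient phi(501).
501 = 3 * 167
phi(501) = 332

332


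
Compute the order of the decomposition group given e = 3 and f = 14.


|D_P| = e * f
= 3 * 14
= 42

42


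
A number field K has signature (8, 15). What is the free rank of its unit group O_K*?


By Dirichlet's unit theorem:
rank = r1 + r2 - 1
= 8 + 15 - 1
= 22

22


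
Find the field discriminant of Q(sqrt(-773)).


For K = Q(sqrt(d)) with d squarefree: disc(K) = d if d = 1 mod 4, and disc(K) = 4d if d = 2 or 3 mod 4.
Here d = -773, and d mod 4 = 3.
d = 3 mod 4, not 1 (O_K = Z[sqrt(d)]), so disc(K) = 4d = 4 * (-773) = -3092

-3092


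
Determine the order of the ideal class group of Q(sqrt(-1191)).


K = Q(sqrt(-1191)). d mod 4 = 1, so D = disc(K) = d = -1191
h(K) equals the number of primitive reduced positive-definite forms (a, b, c) = a*x^2 + b*x*y + c*y^2 with b^2 - 4ac = D,
where reduced means |b| <= a <= c, with b >= 0 whenever |b| = a or a = c, and primitive means gcd(a, b, c) = 1.
Reduced forces 3a^2 <= |D| = 1191, so 1 <= a <= 19; b must have the parity of D, and c = (b^2 - D)/(4a) must be an integer >= a.
Enumerate a = 1..19, b in [-a, a]:
  a=1: (1, 1, 298)  [1]
  a=2: (2, -1, 149), (2, 1, 149)  [2]
  a=3: (3, 3, 100)  [1]
  a=4: (4, -3, 75), (4, 3, 75)  [2]
  a=5: (5, -3, 60), (5, 3, 60)  [2]
  a=6: (6, -3, 50), (6, 3, 50)  [2]
  a=7: none
  a=8: (8, -5, 38), (8, 5, 38)  [2]
  a=9: none
  a=10: (10, -7, 31), (10, -3, 30), (10, 3, 30), (10, 7, 31)  [4]
  a=11: none
  a=12: (12, -3, 25), (12, 3, 25)  [2]
  a=13..14: none
  a=15: (15, -3, 20), (15, 3, 20)  [2]
  a=16: (16, -5, 19), (16, 5, 19)  [2]
  a=17: (17, -13, 20), (17, 13, 20)  [2]
  a=18..19: none
Total reduced forms: 1 + 2 + 1 + 2 + 2 + 2 + 2 + 4 + 2 + 2 + 2 + 2 = 24
h = 24

24


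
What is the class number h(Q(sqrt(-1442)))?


K = Q(sqrt(-1442)). d mod 4 = 2, so D = disc(K) = 4d = -5768
h(K) equals the number of primitive reduced positive-definite forms (a, b, c) = a*x^2 + b*x*y + c*y^2 with b^2 - 4ac = D,
where reduced means |b| <= a <= c, with b >= 0 whenever |b| = a or a = c, and primitive means gcd(a, b, c) = 1.
Reduced forces 3a^2 <= |D| = 5768, so 1 <= a <= 43; b must have the parity of D, and c = (b^2 - D)/(4a) must be an integer >= a.
Enumerate a = 1..43, b in [-a, a]:
  a=1: (1, 0, 1442)  [1]
  a=2: (2, 0, 721)  [1]
  a=3: (3, -2, 481), (3, 2, 481)  [2]
  a=4..5: none
  a=6: (6, -4, 241), (6, 4, 241)  [2]
  a=7: (7, 0, 206)  [1]
  a=8: none
  a=9: (9, -8, 162), (9, 8, 162)  [2]
  a=10..12: none
  a=13: (13, -2, 111), (13, 2, 111)  [2]
  a=14: (14, 0, 103)  [1]
  a=15..17: none
  a=18: (18, -8, 81), (18, 8, 81)  [2]
  a=19..20: none
  a=21: (21, -14, 71), (21, 14, 71)  [2]
  a=22..25: none
  a=26: (26, -24, 61), (26, 24, 61)  [2]
  a=27: (27, -8, 54), (27, 8, 54)  [2]
  a=28..36: none
  a=37: (37, -2, 39), (37, 2, 39)  [2]
  a=38: none
  a=39: (39, -28, 42), (39, 28, 42)  [2]
  a=40..43: none
Total reduced forms: 1 + 1 + 2 + 2 + 1 + 2 + 2 + 1 + 2 + 2 + 2 + 2 + 2 + 2 = 24
h = 24

24
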